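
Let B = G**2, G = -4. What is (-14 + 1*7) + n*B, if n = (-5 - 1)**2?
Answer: 569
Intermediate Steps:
n = 36 (n = (-6)**2 = 36)
B = 16 (B = (-4)**2 = 16)
(-14 + 1*7) + n*B = (-14 + 1*7) + 36*16 = (-14 + 7) + 576 = -7 + 576 = 569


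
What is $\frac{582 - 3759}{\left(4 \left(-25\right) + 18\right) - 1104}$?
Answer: $\frac{3177}{1186} \approx 2.6788$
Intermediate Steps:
$\frac{582 - 3759}{\left(4 \left(-25\right) + 18\right) - 1104} = - \frac{3177}{\left(-100 + 18\right) - 1104} = - \frac{3177}{-82 - 1104} = - \frac{3177}{-1186} = \left(-3177\right) \left(- \frac{1}{1186}\right) = \frac{3177}{1186}$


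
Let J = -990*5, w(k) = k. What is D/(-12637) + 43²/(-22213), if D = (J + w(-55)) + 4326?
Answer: -8283186/280705681 ≈ -0.029508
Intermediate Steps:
J = -4950
D = -679 (D = (-4950 - 55) + 4326 = -5005 + 4326 = -679)
D/(-12637) + 43²/(-22213) = -679/(-12637) + 43²/(-22213) = -679*(-1/12637) + 1849*(-1/22213) = 679/12637 - 1849/22213 = -8283186/280705681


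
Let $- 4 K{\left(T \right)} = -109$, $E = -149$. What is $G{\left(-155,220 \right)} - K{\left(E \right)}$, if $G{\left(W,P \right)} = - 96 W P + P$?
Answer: $\frac{13095171}{4} \approx 3.2738 \cdot 10^{6}$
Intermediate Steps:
$G{\left(W,P \right)} = P - 96 P W$ ($G{\left(W,P \right)} = - 96 P W + P = P - 96 P W$)
$K{\left(T \right)} = \frac{109}{4}$ ($K{\left(T \right)} = \left(- \frac{1}{4}\right) \left(-109\right) = \frac{109}{4}$)
$G{\left(-155,220 \right)} - K{\left(E \right)} = 220 \left(1 - -14880\right) - \frac{109}{4} = 220 \left(1 + 14880\right) - \frac{109}{4} = 220 \cdot 14881 - \frac{109}{4} = 3273820 - \frac{109}{4} = \frac{13095171}{4}$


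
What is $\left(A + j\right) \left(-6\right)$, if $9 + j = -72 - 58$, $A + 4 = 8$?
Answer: $810$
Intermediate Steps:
$A = 4$ ($A = -4 + 8 = 4$)
$j = -139$ ($j = -9 - 130 = -139$)
$\left(A + j\right) \left(-6\right) = \left(4 - 139\right) \left(-6\right) = \left(-135\right) \left(-6\right) = 810$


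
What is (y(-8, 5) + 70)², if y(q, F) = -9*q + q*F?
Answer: 10404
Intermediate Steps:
y(q, F) = -9*q + F*q
(y(-8, 5) + 70)² = (-8*(-9 + 5) + 70)² = (-8*(-4) + 70)² = (32 + 70)² = 102² = 10404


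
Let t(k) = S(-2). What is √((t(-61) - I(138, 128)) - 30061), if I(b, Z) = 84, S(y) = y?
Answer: I*√30147 ≈ 173.63*I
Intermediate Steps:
t(k) = -2
√((t(-61) - I(138, 128)) - 30061) = √((-2 - 1*84) - 30061) = √((-2 - 84) - 30061) = √(-86 - 30061) = √(-30147) = I*√30147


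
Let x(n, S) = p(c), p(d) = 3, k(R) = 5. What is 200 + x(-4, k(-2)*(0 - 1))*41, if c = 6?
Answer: 323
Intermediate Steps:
x(n, S) = 3
200 + x(-4, k(-2)*(0 - 1))*41 = 200 + 3*41 = 200 + 123 = 323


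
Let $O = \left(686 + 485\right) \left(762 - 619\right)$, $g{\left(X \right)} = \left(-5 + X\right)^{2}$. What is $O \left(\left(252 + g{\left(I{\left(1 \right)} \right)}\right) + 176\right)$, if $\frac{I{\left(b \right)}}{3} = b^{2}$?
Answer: $72339696$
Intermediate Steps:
$I{\left(b \right)} = 3 b^{2}$
$O = 167453$ ($O = 1171 \cdot 143 = 167453$)
$O \left(\left(252 + g{\left(I{\left(1 \right)} \right)}\right) + 176\right) = 167453 \left(\left(252 + \left(-5 + 3 \cdot 1^{2}\right)^{2}\right) + 176\right) = 167453 \left(\left(252 + \left(-5 + 3 \cdot 1\right)^{2}\right) + 176\right) = 167453 \left(\left(252 + \left(-5 + 3\right)^{2}\right) + 176\right) = 167453 \left(\left(252 + \left(-2\right)^{2}\right) + 176\right) = 167453 \left(\left(252 + 4\right) + 176\right) = 167453 \left(256 + 176\right) = 167453 \cdot 432 = 72339696$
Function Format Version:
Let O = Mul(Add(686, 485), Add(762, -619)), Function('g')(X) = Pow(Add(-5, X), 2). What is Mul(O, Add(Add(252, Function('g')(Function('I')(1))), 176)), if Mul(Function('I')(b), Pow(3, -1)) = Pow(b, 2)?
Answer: 72339696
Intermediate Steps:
Function('I')(b) = Mul(3, Pow(b, 2))
O = 167453 (O = Mul(1171, 143) = 167453)
Mul(O, Add(Add(252, Function('g')(Function('I')(1))), 176)) = Mul(167453, Add(Add(252, Pow(Add(-5, Mul(3, Pow(1, 2))), 2)), 176)) = Mul(167453, Add(Add(252, Pow(Add(-5, Mul(3, 1)), 2)), 176)) = Mul(167453, Add(Add(252, Pow(Add(-5, 3), 2)), 176)) = Mul(167453, Add(Add(252, Pow(-2, 2)), 176)) = Mul(167453, Add(Add(252, 4), 176)) = Mul(167453, Add(256, 176)) = Mul(167453, 432) = 72339696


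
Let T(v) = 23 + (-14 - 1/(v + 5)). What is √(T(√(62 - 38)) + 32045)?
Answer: √(160269 + 64108*√6)/√(5 + 2*√6) ≈ 179.04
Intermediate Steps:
T(v) = 9 - 1/(5 + v) (T(v) = 23 + (-14 - 1/(5 + v)) = 9 - 1/(5 + v))
√(T(√(62 - 38)) + 32045) = √((44 + 9*√(62 - 38))/(5 + √(62 - 38)) + 32045) = √((44 + 9*√24)/(5 + √24) + 32045) = √((44 + 9*(2*√6))/(5 + 2*√6) + 32045) = √((44 + 18*√6)/(5 + 2*√6) + 32045) = √(32045 + (44 + 18*√6)/(5 + 2*√6))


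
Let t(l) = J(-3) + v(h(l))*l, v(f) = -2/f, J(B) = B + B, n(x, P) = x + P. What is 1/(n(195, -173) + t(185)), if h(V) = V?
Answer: 1/14 ≈ 0.071429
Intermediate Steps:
n(x, P) = P + x
J(B) = 2*B
t(l) = -8 (t(l) = 2*(-3) + (-2/l)*l = -6 - 2 = -8)
1/(n(195, -173) + t(185)) = 1/((-173 + 195) - 8) = 1/(22 - 8) = 1/14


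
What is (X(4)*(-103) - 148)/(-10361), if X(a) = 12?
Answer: 1384/10361 ≈ 0.13358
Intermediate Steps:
(X(4)*(-103) - 148)/(-10361) = (12*(-103) - 148)/(-10361) = (-1236 - 148)*(-1/10361) = -1384*(-1/10361) = 1384/10361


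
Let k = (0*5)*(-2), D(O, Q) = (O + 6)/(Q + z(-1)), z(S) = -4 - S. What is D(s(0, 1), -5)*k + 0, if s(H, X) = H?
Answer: 0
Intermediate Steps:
D(O, Q) = (6 + O)/(-3 + Q) (D(O, Q) = (O + 6)/(Q + (-4 - 1*(-1))) = (6 + O)/(Q + (-4 + 1)) = (6 + O)/(Q - 3) = (6 + O)/(-3 + Q))
k = 0 (k = 0*(-2) = 0)
D(s(0, 1), -5)*k + 0 = ((6 + 0)/(-3 - 5))*0 + 0 = (6/(-8))*0 + 0 = -1/8*6*0 + 0 = -3/4*0 + 0 = 0 + 0 = 0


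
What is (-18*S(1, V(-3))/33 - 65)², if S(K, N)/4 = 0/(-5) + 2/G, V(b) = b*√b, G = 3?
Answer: 534361/121 ≈ 4416.2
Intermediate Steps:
V(b) = b^(3/2)
S(K, N) = 8/3 (S(K, N) = 4*(0/(-5) + 2/3) = 4*(0*(-⅕) + 2*(⅓)) = 4*(0 + ⅔) = 4*(⅔) = 8/3)
(-18*S(1, V(-3))/33 - 65)² = (-18*8/3/33 - 65)² = (-48*1/33 - 65)² = (-16/11 - 65)² = (-731/11)² = 534361/121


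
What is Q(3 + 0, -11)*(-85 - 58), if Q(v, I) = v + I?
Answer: 1144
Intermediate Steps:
Q(v, I) = I + v
Q(3 + 0, -11)*(-85 - 58) = (-11 + (3 + 0))*(-85 - 58) = (-11 + 3)*(-143) = -8*(-143) = 1144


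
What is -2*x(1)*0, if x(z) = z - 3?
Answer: 0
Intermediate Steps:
x(z) = -3 + z
-2*x(1)*0 = -2*(-3 + 1)*0 = -2*(-2)*0 = 4*0 = 0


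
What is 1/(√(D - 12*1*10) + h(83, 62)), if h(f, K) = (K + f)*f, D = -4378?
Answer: 12035/144845723 - I*√4498/144845723 ≈ 8.3088e-5 - 4.6302e-7*I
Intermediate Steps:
h(f, K) = f*(K + f)
1/(√(D - 12*1*10) + h(83, 62)) = 1/(√(-4378 - 12*1*10) + 83*(62 + 83)) = 1/(√(-4378 - 12*10) + 83*145) = 1/(√(-4378 - 120) + 12035) = 1/(√(-4498) + 12035) = 1/(I*√4498 + 12035) = 1/(12035 + I*√4498)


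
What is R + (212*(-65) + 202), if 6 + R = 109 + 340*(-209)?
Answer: -84535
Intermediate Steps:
R = -70957 (R = -6 + (109 + 340*(-209)) = -6 + (109 - 71060) = -6 - 70951 = -70957)
R + (212*(-65) + 202) = -70957 + (212*(-65) + 202) = -70957 + (-13780 + 202) = -70957 - 13578 = -84535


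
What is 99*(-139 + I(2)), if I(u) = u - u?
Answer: -13761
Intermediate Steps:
I(u) = 0
99*(-139 + I(2)) = 99*(-139 + 0) = 99*(-139) = -13761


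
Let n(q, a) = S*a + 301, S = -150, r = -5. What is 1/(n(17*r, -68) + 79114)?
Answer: 1/89615 ≈ 1.1159e-5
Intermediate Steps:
n(q, a) = 301 - 150*a (n(q, a) = -150*a + 301 = 301 - 150*a)
1/(n(17*r, -68) + 79114) = 1/((301 - 150*(-68)) + 79114) = 1/((301 + 10200) + 79114) = 1/(10501 + 79114) = 1/89615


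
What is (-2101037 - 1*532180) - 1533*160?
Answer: -2878497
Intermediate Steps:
(-2101037 - 1*532180) - 1533*160 = (-2101037 - 532180) - 1*245280 = -2633217 - 245280 = -2878497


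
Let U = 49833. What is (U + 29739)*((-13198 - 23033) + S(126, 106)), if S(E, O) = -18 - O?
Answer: -2892840060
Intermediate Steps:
(U + 29739)*((-13198 - 23033) + S(126, 106)) = (49833 + 29739)*((-13198 - 23033) + (-18 - 1*106)) = 79572*(-36231 + (-18 - 106)) = 79572*(-36231 - 124) = 79572*(-36355) = -2892840060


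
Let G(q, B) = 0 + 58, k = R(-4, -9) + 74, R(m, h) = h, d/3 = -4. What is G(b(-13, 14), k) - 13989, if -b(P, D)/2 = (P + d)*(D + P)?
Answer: -13931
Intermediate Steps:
d = -12 (d = 3*(-4) = -12)
b(P, D) = -2*(-12 + P)*(D + P) (b(P, D) = -2*(P - 12)*(D + P) = -2*(-12 + P)*(D + P))
k = 65 (k = -9 + 74 = 65)
G(q, B) = 58
G(b(-13, 14), k) - 13989 = 58 - 13989 = -13931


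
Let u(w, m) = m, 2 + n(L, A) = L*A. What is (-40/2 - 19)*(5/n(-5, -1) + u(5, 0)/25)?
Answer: -65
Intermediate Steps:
n(L, A) = -2 + A*L (n(L, A) = -2 + L*A = -2 + A*L)
(-40/2 - 19)*(5/n(-5, -1) + u(5, 0)/25) = (-40/2 - 19)*(5/(-2 - 1*(-5)) + 0/25) = (-40*½ - 19)*(5/(-2 + 5) + 0*(1/25)) = (-20 - 19)*(5/3 + 0) = -39*(5*(⅓) + 0) = -39*(5/3 + 0) = -39*5/3 = -65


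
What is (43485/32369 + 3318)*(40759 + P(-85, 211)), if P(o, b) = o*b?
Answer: 2452297907448/32369 ≈ 7.5761e+7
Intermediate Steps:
P(o, b) = b*o
(43485/32369 + 3318)*(40759 + P(-85, 211)) = (43485/32369 + 3318)*(40759 + 211*(-85)) = (43485*(1/32369) + 3318)*(40759 - 17935) = (43485/32369 + 3318)*22824 = (107443827/32369)*22824 = 2452297907448/32369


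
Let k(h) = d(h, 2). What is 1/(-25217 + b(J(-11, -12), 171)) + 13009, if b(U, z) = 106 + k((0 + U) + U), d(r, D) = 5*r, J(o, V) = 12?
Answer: 325107918/24991 ≈ 13009.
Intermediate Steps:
k(h) = 5*h
b(U, z) = 106 + 10*U (b(U, z) = 106 + 5*((0 + U) + U) = 106 + 5*(U + U) = 106 + 5*(2*U) = 106 + 10*U)
1/(-25217 + b(J(-11, -12), 171)) + 13009 = 1/(-25217 + (106 + 10*12)) + 13009 = 1/(-25217 + (106 + 120)) + 13009 = 1/(-25217 + 226) + 13009 = 1/(-24991) + 13009 = -1/24991 + 13009 = 325107918/24991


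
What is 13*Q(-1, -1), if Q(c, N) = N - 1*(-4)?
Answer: 39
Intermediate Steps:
Q(c, N) = 4 + N (Q(c, N) = N + 4 = 4 + N)
13*Q(-1, -1) = 13*(4 - 1) = 13*3 = 39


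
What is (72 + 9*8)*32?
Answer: 4608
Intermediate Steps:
(72 + 9*8)*32 = (72 + 72)*32 = 144*32 = 4608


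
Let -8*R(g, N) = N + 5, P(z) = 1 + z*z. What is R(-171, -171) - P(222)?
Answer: -197057/4 ≈ -49264.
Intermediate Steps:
P(z) = 1 + z**2
R(g, N) = -5/8 - N/8 (R(g, N) = -(N + 5)/8 = -(5 + N)/8 = -5/8 - N/8)
R(-171, -171) - P(222) = (-5/8 - 1/8*(-171)) - (1 + 222**2) = (-5/8 + 171/8) - (1 + 49284) = 83/4 - 1*49285 = 83/4 - 49285 = -197057/4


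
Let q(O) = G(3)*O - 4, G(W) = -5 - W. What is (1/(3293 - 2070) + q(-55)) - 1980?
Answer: -1888311/1223 ≈ -1544.0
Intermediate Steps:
q(O) = -4 - 8*O (q(O) = (-5 - 1*3)*O - 4 = (-5 - 3)*O - 4 = -8*O - 4 = -4 - 8*O)
(1/(3293 - 2070) + q(-55)) - 1980 = (1/(3293 - 2070) + (-4 - 8*(-55))) - 1980 = (1/1223 + (-4 + 440)) - 1980 = (1/1223 + 436) - 1980 = 533229/1223 - 1980 = -1888311/1223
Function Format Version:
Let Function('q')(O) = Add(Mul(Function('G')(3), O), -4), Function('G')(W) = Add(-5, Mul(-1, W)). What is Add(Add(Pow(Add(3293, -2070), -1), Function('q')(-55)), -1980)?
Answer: Rational(-1888311, 1223) ≈ -1544.0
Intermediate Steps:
Function('q')(O) = Add(-4, Mul(-8, O)) (Function('q')(O) = Add(Mul(Add(-5, Mul(-1, 3)), O), -4) = Add(Mul(Add(-5, -3), O), -4) = Add(Mul(-8, O), -4) = Add(-4, Mul(-8, O)))
Add(Add(Pow(Add(3293, -2070), -1), Function('q')(-55)), -1980) = Add(Add(Pow(Add(3293, -2070), -1), Add(-4, Mul(-8, -55))), -1980) = Add(Add(Pow(1223, -1), Add(-4, 440)), -1980) = Add(Add(Rational(1, 1223), 436), -1980) = Add(Rational(533229, 1223), -1980) = Rational(-1888311, 1223)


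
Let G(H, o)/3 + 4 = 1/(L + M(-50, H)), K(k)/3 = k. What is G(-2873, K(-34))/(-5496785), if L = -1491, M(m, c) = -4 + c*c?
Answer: 6602107/3024196985446 ≈ 2.1831e-6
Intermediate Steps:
M(m, c) = -4 + c**2
K(k) = 3*k
G(H, o) = -12 + 3/(-1495 + H**2) (G(H, o) = -12 + 3/(-1491 + (-4 + H**2)) = -12 + 3/(-1495 + H**2))
G(-2873, K(-34))/(-5496785) = (3*(5981 - 4*(-2873)**2)/(-1495 + (-2873)**2))/(-5496785) = (3*(5981 - 4*8254129)/(-1495 + 8254129))*(-1/5496785) = (3*(5981 - 33016516)/8252634)*(-1/5496785) = (3*(1/8252634)*(-33010535))*(-1/5496785) = -33010535/2750878*(-1/5496785) = 6602107/3024196985446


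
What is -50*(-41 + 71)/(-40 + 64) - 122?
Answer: -369/2 ≈ -184.50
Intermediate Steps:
-50*(-41 + 71)/(-40 + 64) - 122 = -1500/24 - 122 = -50*5/4 - 122 = -125/2 - 122 = -369/2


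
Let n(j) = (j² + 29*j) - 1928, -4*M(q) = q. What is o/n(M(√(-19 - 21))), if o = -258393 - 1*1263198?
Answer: 11749725702/14915731 - 88252278*I*√10/14915731 ≈ 787.74 - 18.71*I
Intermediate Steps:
M(q) = -q/4
n(j) = -1928 + j² + 29*j
o = -1521591 (o = -258393 - 1263198 = -1521591)
o/n(M(√(-19 - 21))) = -1521591/(-1928 + (-√(-19 - 21)/4)² + 29*(-√(-19 - 21)/4)) = -1521591/(-1928 + (-I*√10/2)² + 29*(-I*√10/2)) = -1521591/(-1928 - 5/2 - 29*I*√10/2) = -1521591/(-3861/2 - 29*I*√10/2)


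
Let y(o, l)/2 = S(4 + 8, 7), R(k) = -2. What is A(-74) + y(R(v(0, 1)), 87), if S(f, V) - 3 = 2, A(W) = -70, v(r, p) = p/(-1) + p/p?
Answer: -60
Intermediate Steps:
v(r, p) = 1 - p (v(r, p) = p*(-1) + 1 = -p + 1 = 1 - p)
S(f, V) = 5 (S(f, V) = 3 + 2 = 5)
y(o, l) = 10 (y(o, l) = 2*5 = 10)
A(-74) + y(R(v(0, 1)), 87) = -70 + 10 = -60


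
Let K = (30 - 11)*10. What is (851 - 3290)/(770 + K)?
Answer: -813/320 ≈ -2.5406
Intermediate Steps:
K = 190 (K = 19*10 = 190)
(851 - 3290)/(770 + K) = (851 - 3290)/(770 + 190) = -2439/960 = -2439*1/960 = -813/320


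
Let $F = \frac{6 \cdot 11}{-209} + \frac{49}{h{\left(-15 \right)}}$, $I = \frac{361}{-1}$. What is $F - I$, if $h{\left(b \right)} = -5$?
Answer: $\frac{33334}{95} \approx 350.88$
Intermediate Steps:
$I = -361$ ($I = 361 \left(-1\right) = -361$)
$F = - \frac{961}{95}$ ($F = \frac{6 \cdot 11}{-209} + \frac{49}{-5} = 66 \left(- \frac{1}{209}\right) + 49 \left(- \frac{1}{5}\right) = - \frac{6}{19} - \frac{49}{5} = - \frac{961}{95} \approx -10.116$)
$F - I = - \frac{961}{95} - -361 = - \frac{961}{95} + 361 = \frac{33334}{95}$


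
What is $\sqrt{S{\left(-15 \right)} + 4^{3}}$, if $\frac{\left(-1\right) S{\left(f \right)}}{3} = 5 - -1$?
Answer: $\sqrt{46} \approx 6.7823$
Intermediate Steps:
$S{\left(f \right)} = -18$ ($S{\left(f \right)} = - 3 \left(5 - -1\right) = - 3 \left(5 + 1\right) = \left(-3\right) 6 = -18$)
$\sqrt{S{\left(-15 \right)} + 4^{3}} = \sqrt{-18 + 4^{3}} = \sqrt{-18 + 64} = \sqrt{46}$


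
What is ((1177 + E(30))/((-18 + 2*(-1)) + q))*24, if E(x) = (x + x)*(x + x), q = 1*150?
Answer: 57324/65 ≈ 881.91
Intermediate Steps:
q = 150
E(x) = 4*x**2 (E(x) = (2*x)*(2*x) = 4*x**2)
((1177 + E(30))/((-18 + 2*(-1)) + q))*24 = ((1177 + 4*30**2)/((-18 + 2*(-1)) + 150))*24 = ((1177 + 4*900)/((-18 - 2) + 150))*24 = ((1177 + 3600)/(-20 + 150))*24 = (4777/130)*24 = 57324/65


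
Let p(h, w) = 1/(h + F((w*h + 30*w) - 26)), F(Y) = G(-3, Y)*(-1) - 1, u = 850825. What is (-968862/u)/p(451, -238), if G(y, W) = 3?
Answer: -433081314/850825 ≈ -509.01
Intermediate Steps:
F(Y) = -4 (F(Y) = 3*(-1) - 1 = -3 - 1 = -4)
p(h, w) = 1/(-4 + h) (p(h, w) = 1/(h - 4) = 1/(-4 + h))
(-968862/u)/p(451, -238) = (-968862/850825)/(1/(-4 + 451)) = (-968862*1/850825)/(1/447) = -968862/(850825*1/447) = -968862/850825*447 = -433081314/850825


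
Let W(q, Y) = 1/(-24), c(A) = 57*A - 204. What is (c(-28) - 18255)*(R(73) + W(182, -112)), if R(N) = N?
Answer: -11705435/8 ≈ -1.4632e+6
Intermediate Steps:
c(A) = -204 + 57*A
W(q, Y) = -1/24
(c(-28) - 18255)*(R(73) + W(182, -112)) = ((-204 + 57*(-28)) - 18255)*(73 - 1/24) = ((-204 - 1596) - 18255)*(1751/24) = (-1800 - 18255)*(1751/24) = -20055*1751/24 = -11705435/8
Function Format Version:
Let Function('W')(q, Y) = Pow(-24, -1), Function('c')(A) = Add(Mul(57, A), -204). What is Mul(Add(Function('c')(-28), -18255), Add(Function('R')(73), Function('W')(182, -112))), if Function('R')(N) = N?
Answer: Rational(-11705435, 8) ≈ -1.4632e+6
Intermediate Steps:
Function('c')(A) = Add(-204, Mul(57, A))
Function('W')(q, Y) = Rational(-1, 24)
Mul(Add(Function('c')(-28), -18255), Add(Function('R')(73), Function('W')(182, -112))) = Mul(Add(Add(-204, Mul(57, -28)), -18255), Add(73, Rational(-1, 24))) = Mul(Add(Add(-204, -1596), -18255), Rational(1751, 24)) = Mul(Add(-1800, -18255), Rational(1751, 24)) = Mul(-20055, Rational(1751, 24)) = Rational(-11705435, 8)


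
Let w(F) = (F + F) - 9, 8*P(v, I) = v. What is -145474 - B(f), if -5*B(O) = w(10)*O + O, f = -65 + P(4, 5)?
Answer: -728144/5 ≈ -1.4563e+5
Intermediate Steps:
P(v, I) = v/8
w(F) = -9 + 2*F (w(F) = 2*F - 9 = -9 + 2*F)
f = -129/2 (f = -65 + (⅛)*4 = -65 + ½ = -129/2 ≈ -64.500)
B(O) = -12*O/5 (B(O) = -((-9 + 2*10)*O + O)/5 = -((-9 + 20)*O + O)/5 = -(11*O + O)/5 = -12*O/5)
-145474 - B(f) = -145474 - (-12)*(-129)/(5*2) = -145474 - 1*774/5 = -145474 - 774/5 = -728144/5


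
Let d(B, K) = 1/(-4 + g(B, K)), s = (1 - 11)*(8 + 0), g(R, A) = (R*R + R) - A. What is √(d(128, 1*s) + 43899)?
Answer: √3019831354111/8294 ≈ 209.52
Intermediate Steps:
g(R, A) = R + R² - A (g(R, A) = (R² + R) - A = (R + R²) - A = R + R² - A)
s = -80 (s = -10*8 = -80)
d(B, K) = 1/(-4 + B + B² - K) (d(B, K) = 1/(-4 + (B + B² - K)) = 1/(-4 + B + B² - K))
√(d(128, 1*s) + 43899) = √(1/(-4 + 128 + 128² - (-80)) + 43899) = √(1/(-4 + 128 + 16384 - 1*(-80)) + 43899) = √(1/(-4 + 128 + 16384 + 80) + 43899) = √(1/16588 + 43899) = √(728196613/16588) = √3019831354111/8294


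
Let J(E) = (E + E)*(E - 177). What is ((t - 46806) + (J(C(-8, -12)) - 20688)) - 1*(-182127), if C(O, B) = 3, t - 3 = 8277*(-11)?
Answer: 22545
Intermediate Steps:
t = -91044 (t = 3 + 8277*(-11) = 3 - 91047 = -91044)
J(E) = 2*E*(-177 + E) (J(E) = (2*E)*(-177 + E) = 2*E*(-177 + E))
((t - 46806) + (J(C(-8, -12)) - 20688)) - 1*(-182127) = ((-91044 - 46806) + (2*3*(-177 + 3) - 20688)) - 1*(-182127) = (-137850 + (2*3*(-174) - 20688)) + 182127 = (-137850 + (-1044 - 20688)) + 182127 = (-137850 - 21732) + 182127 = -159582 + 182127 = 22545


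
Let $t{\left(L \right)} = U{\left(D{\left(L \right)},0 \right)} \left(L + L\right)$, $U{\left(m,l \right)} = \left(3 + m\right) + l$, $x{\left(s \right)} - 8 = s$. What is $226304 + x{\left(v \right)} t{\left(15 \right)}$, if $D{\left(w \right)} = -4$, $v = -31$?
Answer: $226994$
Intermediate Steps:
$x{\left(s \right)} = 8 + s$
$U{\left(m,l \right)} = 3 + l + m$
$t{\left(L \right)} = - 2 L$ ($t{\left(L \right)} = \left(3 + 0 - 4\right) \left(L + L\right) = - 2 L$)
$226304 + x{\left(v \right)} t{\left(15 \right)} = 226304 + \left(8 - 31\right) \left(\left(-2\right) 15\right) = 226304 - -690 = 226304 + 690 = 226994$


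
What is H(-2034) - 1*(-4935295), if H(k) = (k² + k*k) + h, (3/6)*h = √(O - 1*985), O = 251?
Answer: 13209607 + 2*I*√734 ≈ 1.321e+7 + 54.185*I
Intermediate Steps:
h = 2*I*√734 (h = 2*√(251 - 1*985) = 2*√(251 - 985) = 2*√(-734) = 2*(I*√734) = 2*I*√734 ≈ 54.185*I)
H(k) = 2*k² + 2*I*√734 (H(k) = (k² + k*k) + 2*I*√734 = (k² + k²) + 2*I*√734 = 2*k² + 2*I*√734)
H(-2034) - 1*(-4935295) = (2*(-2034)² + 2*I*√734) - 1*(-4935295) = (2*4137156 + 2*I*√734) + 4935295 = (8274312 + 2*I*√734) + 4935295 = 13209607 + 2*I*√734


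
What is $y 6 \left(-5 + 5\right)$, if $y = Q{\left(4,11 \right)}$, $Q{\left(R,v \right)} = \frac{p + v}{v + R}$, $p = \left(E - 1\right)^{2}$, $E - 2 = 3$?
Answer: $0$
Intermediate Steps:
$E = 5$ ($E = 2 + 3 = 5$)
$p = 16$ ($p = \left(5 - 1\right)^{2} = 4^{2} = 16$)
$Q{\left(R,v \right)} = \frac{16 + v}{R + v}$ ($Q{\left(R,v \right)} = \frac{16 + v}{v + R} = \frac{16 + v}{R + v}$)
$y = \frac{9}{5}$ ($y = \frac{16 + 11}{4 + 11} = \frac{1}{15} \cdot 27 = \frac{9}{5} \approx 1.8$)
$y 6 \left(-5 + 5\right) = \frac{9 \cdot 6 \left(-5 + 5\right)}{5} = \frac{9 \cdot 6 \cdot 0}{5} = \frac{9}{5} \cdot 0 = 0$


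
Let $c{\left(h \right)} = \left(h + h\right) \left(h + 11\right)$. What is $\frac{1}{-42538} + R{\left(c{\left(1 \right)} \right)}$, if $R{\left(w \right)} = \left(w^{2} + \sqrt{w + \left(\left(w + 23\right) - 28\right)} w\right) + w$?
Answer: $\frac{25522799}{42538} + 24 \sqrt{43} \approx 757.38$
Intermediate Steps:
$c{\left(h \right)} = 2 h \left(11 + h\right)$
$R{\left(w \right)} = w + w^{2} + w \sqrt{-5 + 2 w}$ ($R{\left(w \right)} = \left(w^{2} + \sqrt{w + \left(\left(23 + w\right) - 28\right)} w\right) + w = \left(w^{2} + \sqrt{w + \left(-5 + w\right)} w\right) + w = \left(w^{2} + \sqrt{-5 + 2 w} w\right) + w = \left(w^{2} + w \sqrt{-5 + 2 w}\right) + w = w + w^{2} + w \sqrt{-5 + 2 w}$)
$\frac{1}{-42538} + R{\left(c{\left(1 \right)} \right)} = \frac{1}{-42538} + 2 \cdot 1 \left(11 + 1\right) \left(1 + 2 \cdot 1 \left(11 + 1\right) + \sqrt{-5 + 2 \cdot 2 \cdot 1 \left(11 + 1\right)}\right) = - \frac{1}{42538} + 2 \cdot 1 \cdot 12 \left(1 + 2 \cdot 1 \cdot 12 + \sqrt{-5 + 2 \cdot 2 \cdot 1 \cdot 12}\right) = - \frac{1}{42538} + 24 \left(1 + 24 + \sqrt{-5 + 2 \cdot 24}\right) = - \frac{1}{42538} + 24 \left(1 + 24 + \sqrt{-5 + 48}\right) = - \frac{1}{42538} + 24 \left(1 + 24 + \sqrt{43}\right) = - \frac{1}{42538} + 24 \left(25 + \sqrt{43}\right) = - \frac{1}{42538} + \left(600 + 24 \sqrt{43}\right) = \frac{25522799}{42538} + 24 \sqrt{43}$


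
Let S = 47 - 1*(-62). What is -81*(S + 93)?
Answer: -16362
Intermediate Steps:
S = 109 (S = 47 + 62 = 109)
-81*(S + 93) = -81*(109 + 93) = -81*202 = -16362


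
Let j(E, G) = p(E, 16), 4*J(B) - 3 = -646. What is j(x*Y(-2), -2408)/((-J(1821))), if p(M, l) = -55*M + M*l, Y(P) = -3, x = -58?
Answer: -27144/643 ≈ -42.215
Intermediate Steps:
J(B) = -643/4 (J(B) = ¾ + (¼)*(-646) = ¾ - 323/2 = -643/4)
j(E, G) = -39*E (j(E, G) = E*(-55 + 16) = E*(-39) = -39*E)
j(x*Y(-2), -2408)/((-J(1821))) = (-(-2262)*(-3))/((-1*(-643/4))) = (-39*174)/(643/4) = -6786*4/643 = -27144/643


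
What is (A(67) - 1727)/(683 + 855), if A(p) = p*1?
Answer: -830/769 ≈ -1.0793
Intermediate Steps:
A(p) = p
(A(67) - 1727)/(683 + 855) = (67 - 1727)/(683 + 855) = -1660/1538 = -1660*1/1538 = -830/769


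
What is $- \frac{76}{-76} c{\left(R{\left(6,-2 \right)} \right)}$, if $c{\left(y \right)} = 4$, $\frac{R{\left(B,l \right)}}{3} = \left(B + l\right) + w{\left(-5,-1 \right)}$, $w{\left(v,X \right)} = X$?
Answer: $4$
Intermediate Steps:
$R{\left(B,l \right)} = -3 + 3 B + 3 l$ ($R{\left(B,l \right)} = 3 \left(\left(B + l\right) - 1\right) = 3 \left(-1 + B + l\right) = -3 + 3 B + 3 l$)
$- \frac{76}{-76} c{\left(R{\left(6,-2 \right)} \right)} = - \frac{76}{-76} \cdot 4 = \left(-76\right) \left(- \frac{1}{76}\right) 4 = 1 \cdot 4 = 4$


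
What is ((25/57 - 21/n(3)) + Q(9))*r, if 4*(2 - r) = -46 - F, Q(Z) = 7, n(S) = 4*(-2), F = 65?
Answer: 546091/1824 ≈ 299.39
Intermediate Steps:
n(S) = -8
r = 119/4 (r = 2 - (-46 - 1*65)/4 = 2 - (-46 - 65)/4 = 2 - ¼*(-111) = 2 + 111/4 = 119/4 ≈ 29.750)
((25/57 - 21/n(3)) + Q(9))*r = ((25/57 - 21/(-8)) + 7)*(119/4) = ((25*(1/57) - 21*(-⅛)) + 7)*(119/4) = ((25/57 + 21/8) + 7)*(119/4) = (1397/456 + 7)*(119/4) = (4589/456)*(119/4) = 546091/1824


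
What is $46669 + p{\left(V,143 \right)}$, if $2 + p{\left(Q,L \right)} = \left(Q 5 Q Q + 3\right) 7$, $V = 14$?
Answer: $142728$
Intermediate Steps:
$p{\left(Q,L \right)} = 19 + 35 Q^{3}$ ($p{\left(Q,L \right)} = -2 + \left(Q 5 Q Q + 3\right) 7 = -2 + \left(5 Q Q Q + 3\right) 7 = -2 + \left(5 Q^{2} Q + 3\right) 7 = -2 + \left(5 Q^{3} + 3\right) 7 = -2 + \left(3 + 5 Q^{3}\right) 7 = -2 + \left(21 + 35 Q^{3}\right) = 19 + 35 Q^{3}$)
$46669 + p{\left(V,143 \right)} = 46669 + \left(19 + 35 \cdot 14^{3}\right) = 46669 + \left(19 + 35 \cdot 2744\right) = 46669 + \left(19 + 96040\right) = 46669 + 96059 = 142728$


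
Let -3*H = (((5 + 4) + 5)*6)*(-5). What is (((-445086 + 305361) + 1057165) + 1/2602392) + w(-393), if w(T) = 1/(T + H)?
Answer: 604047242067301/658405176 ≈ 9.1744e+5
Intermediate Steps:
H = 140 (H = -((5 + 4) + 5)*6*(-5)/3 = -(9 + 5)*6*(-5)/3 = -14*6*(-5)/3 = -28*(-5) = -⅓*(-420) = 140)
w(T) = 1/(140 + T) (w(T) = 1/(T + 140) = 1/(140 + T))
(((-445086 + 305361) + 1057165) + 1/2602392) + w(-393) = (((-445086 + 305361) + 1057165) + 1/2602392) + 1/(140 - 393) = ((-139725 + 1057165) + 1/2602392) + 1/(-253) = (917440 + 1/2602392) - 1/253 = 2387538516481/2602392 - 1/253 = 604047242067301/658405176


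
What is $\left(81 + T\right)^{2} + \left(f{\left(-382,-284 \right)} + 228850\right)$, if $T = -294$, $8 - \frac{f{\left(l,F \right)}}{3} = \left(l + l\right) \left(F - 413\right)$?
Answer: $-1323281$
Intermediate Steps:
$f{\left(l,F \right)} = 24 - 6 l \left(-413 + F\right)$ ($f{\left(l,F \right)} = 24 - 3 \left(l + l\right) \left(F - 413\right) = 24 - 3 \cdot 2 l \left(-413 + F\right) = 24 - 6 l \left(-413 + F\right)$)
$\left(81 + T\right)^{2} + \left(f{\left(-382,-284 \right)} + 228850\right) = \left(81 - 294\right)^{2} + \left(\left(24 + 2478 \left(-382\right) - \left(-1704\right) \left(-382\right)\right) + 228850\right) = \left(-213\right)^{2} + \left(\left(24 - 946596 - 650928\right) + 228850\right) = 45369 + \left(-1597500 + 228850\right) = 45369 - 1368650 = -1323281$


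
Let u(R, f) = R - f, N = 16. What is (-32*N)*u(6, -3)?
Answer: -4608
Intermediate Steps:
(-32*N)*u(6, -3) = (-32*16)*(6 - 1*(-3)) = -512*(6 + 3) = -512*9 = -4608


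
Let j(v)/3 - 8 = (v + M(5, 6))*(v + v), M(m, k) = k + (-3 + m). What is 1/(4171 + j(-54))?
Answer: 1/19099 ≈ 5.2359e-5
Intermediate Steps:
M(m, k) = -3 + k + m
j(v) = 24 + 6*v*(8 + v) (j(v) = 24 + 3*((v + (-3 + 6 + 5))*(v + v)) = 24 + 3*((v + 8)*(2*v)) = 24 + 3*((8 + v)*(2*v)) = 24 + 3*(2*v*(8 + v)) = 24 + 6*v*(8 + v))
1/(4171 + j(-54)) = 1/(4171 + (24 + 6*(-54)² + 48*(-54))) = 1/(4171 + (24 + 6*2916 - 2592)) = 1/(4171 + (24 + 17496 - 2592)) = 1/(4171 + 14928) = 1/19099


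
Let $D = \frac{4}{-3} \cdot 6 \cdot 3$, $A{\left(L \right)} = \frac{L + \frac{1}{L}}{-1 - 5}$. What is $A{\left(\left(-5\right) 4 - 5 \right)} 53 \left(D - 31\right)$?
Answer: $- \frac{182479}{15} \approx -12165.0$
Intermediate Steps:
$A{\left(L \right)} = - \frac{L}{6} - \frac{1}{6 L}$ ($A{\left(L \right)} = \frac{L + \frac{1}{L}}{-6} = \left(L + \frac{1}{L}\right) \left(- \frac{1}{6}\right) = - \frac{L}{6} - \frac{1}{6 L}$)
$D = -24$ ($D = 4 \left(- \frac{1}{3}\right) 6 \cdot 3 = \left(- \frac{4}{3}\right) 6 \cdot 3 = \left(-8\right) 3 = -24$)
$A{\left(\left(-5\right) 4 - 5 \right)} 53 \left(D - 31\right) = \frac{-1 - \left(\left(-5\right) 4 - 5\right)^{2}}{6 \left(\left(-5\right) 4 - 5\right)} 53 \left(-24 - 31\right) = \frac{-1 - \left(-20 - 5\right)^{2}}{6 \left(-20 - 5\right)} 53 \left(-55\right) = \frac{-1 - \left(-25\right)^{2}}{6 \left(-25\right)} \left(-2915\right) = \frac{1}{6} \left(- \frac{1}{25}\right) \left(-1 - 625\right) \left(-2915\right) = \frac{1}{6} \left(- \frac{1}{25}\right) \left(-626\right) \left(-2915\right) = \frac{313}{75} \left(-2915\right) = - \frac{182479}{15}$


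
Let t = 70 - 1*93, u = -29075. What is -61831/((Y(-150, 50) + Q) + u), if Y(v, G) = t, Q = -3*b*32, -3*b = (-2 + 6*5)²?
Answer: 61831/4010 ≈ 15.419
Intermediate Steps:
t = -23 (t = 70 - 93 = -23)
b = -784/3 (b = -(-2 + 6*5)²/3 = -(-2 + 30)²/3 = -⅓*28² = -⅓*784 = -784/3 ≈ -261.33)
Q = 25088 (Q = -3*(-784/3)*32 = 784*32 = 25088)
Y(v, G) = -23
-61831/((Y(-150, 50) + Q) + u) = -61831/((-23 + 25088) - 29075) = -61831/(25065 - 29075) = -61831/(-4010) = -61831*(-1/4010) = 61831/4010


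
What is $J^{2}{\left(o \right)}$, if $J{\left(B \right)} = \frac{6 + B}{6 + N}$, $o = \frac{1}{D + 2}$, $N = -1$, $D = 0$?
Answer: $\frac{169}{100} \approx 1.69$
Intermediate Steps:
$o = \frac{1}{2}$ ($o = \frac{1}{0 + 2} = \frac{1}{2} \approx 0.5$)
$J{\left(B \right)} = \frac{6}{5} + \frac{B}{5}$ ($J{\left(B \right)} = \frac{6 + B}{6 - 1} = \frac{6 + B}{5} = \left(6 + B\right) \frac{1}{5} = \frac{6}{5} + \frac{B}{5}$)
$J^{2}{\left(o \right)} = \left(\frac{6}{5} + \frac{1}{5} \cdot \frac{1}{2}\right)^{2} = \left(\frac{6}{5} + \frac{1}{10}\right)^{2} = \left(\frac{13}{10}\right)^{2} = \frac{169}{100}$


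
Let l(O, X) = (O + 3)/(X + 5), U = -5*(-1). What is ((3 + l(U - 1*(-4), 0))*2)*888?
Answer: 47952/5 ≈ 9590.4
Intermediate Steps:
U = 5
l(O, X) = (3 + O)/(5 + X)
((3 + l(U - 1*(-4), 0))*2)*888 = ((3 + (3 + (5 - 1*(-4)))/(5 + 0))*2)*888 = ((3 + (3 + (5 + 4))/5)*2)*888 = ((3 + (3 + 9)/5)*2)*888 = ((3 + (⅕)*12)*2)*888 = ((3 + 12/5)*2)*888 = ((27/5)*2)*888 = (54/5)*888 = 47952/5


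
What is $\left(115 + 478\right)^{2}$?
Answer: $351649$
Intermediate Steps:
$\left(115 + 478\right)^{2} = 593^{2} = 351649$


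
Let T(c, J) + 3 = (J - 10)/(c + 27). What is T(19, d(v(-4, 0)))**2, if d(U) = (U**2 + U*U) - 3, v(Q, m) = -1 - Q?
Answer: 17689/2116 ≈ 8.3596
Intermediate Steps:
d(U) = -3 + 2*U**2 (d(U) = (U**2 + U**2) - 3 = 2*U**2 - 3 = -3 + 2*U**2)
T(c, J) = -3 + (-10 + J)/(27 + c) (T(c, J) = -3 + (J - 10)/(c + 27) = -3 + (-10 + J)/(27 + c))
T(19, d(v(-4, 0)))**2 = ((-91 + (-3 + 2*(-1 - 1*(-4))**2) - 3*19)/(27 + 19))**2 = ((-91 + (-3 + 2*(-1 + 4)**2) - 57)/46)**2 = ((-91 + (-3 + 2*3**2) - 57)/46)**2 = ((-91 + (-3 + 2*9) - 57)/46)**2 = ((-91 + (-3 + 18) - 57)/46)**2 = ((-91 + 15 - 57)/46)**2 = ((1/46)*(-133))**2 = (-133/46)**2 = 17689/2116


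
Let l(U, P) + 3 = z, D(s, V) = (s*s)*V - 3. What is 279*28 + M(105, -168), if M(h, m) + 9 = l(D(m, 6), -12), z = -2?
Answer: 7798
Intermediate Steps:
D(s, V) = -3 + V*s² (D(s, V) = s²*V - 3 = V*s² - 3 = -3 + V*s²)
l(U, P) = -5 (l(U, P) = -3 - 2 = -5)
M(h, m) = -14 (M(h, m) = -9 - 5 = -14)
279*28 + M(105, -168) = 279*28 - 14 = 7812 - 14 = 7798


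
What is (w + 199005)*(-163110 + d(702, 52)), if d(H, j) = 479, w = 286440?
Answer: -78948405795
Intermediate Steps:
(w + 199005)*(-163110 + d(702, 52)) = (286440 + 199005)*(-163110 + 479) = 485445*(-162631) = -78948405795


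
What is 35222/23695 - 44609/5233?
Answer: -872693529/123995935 ≈ -7.0381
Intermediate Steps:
35222/23695 - 44609/5233 = -872693529/123995935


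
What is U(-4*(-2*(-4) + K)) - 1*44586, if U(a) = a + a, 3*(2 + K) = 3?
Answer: -44642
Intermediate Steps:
K = -1 (K = -2 + (⅓)*3 = -2 + 1 = -1)
U(a) = 2*a
U(-4*(-2*(-4) + K)) - 1*44586 = 2*(-4*(-2*(-4) - 1)) - 1*44586 = 2*(-4*(8 - 1)) - 44586 = 2*(-4*7) - 44586 = 2*(-28) - 44586 = -56 - 44586 = -44642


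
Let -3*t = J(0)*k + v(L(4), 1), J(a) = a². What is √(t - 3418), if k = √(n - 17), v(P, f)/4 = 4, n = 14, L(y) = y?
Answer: I*√30810/3 ≈ 58.509*I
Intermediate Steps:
v(P, f) = 16 (v(P, f) = 4*4 = 16)
k = I*√3 (k = √(14 - 17) = √(-3) = I*√3 ≈ 1.732*I)
t = -16/3 (t = -(0²*(I*√3) + 16)/3 = -(0*(I*√3) + 16)/3 = -(0 + 16)/3 = -⅓*16 = -16/3 ≈ -5.3333)
√(t - 3418) = √(-16/3 - 3418) = √(-10270/3) = I*√30810/3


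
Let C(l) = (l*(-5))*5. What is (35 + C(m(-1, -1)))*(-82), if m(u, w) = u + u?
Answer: -6970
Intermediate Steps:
m(u, w) = 2*u
C(l) = -25*l (C(l) = -5*l*5 = -25*l)
(35 + C(m(-1, -1)))*(-82) = (35 - 50*(-1))*(-82) = (35 - 25*(-2))*(-82) = (35 + 50)*(-82) = 85*(-82) = -6970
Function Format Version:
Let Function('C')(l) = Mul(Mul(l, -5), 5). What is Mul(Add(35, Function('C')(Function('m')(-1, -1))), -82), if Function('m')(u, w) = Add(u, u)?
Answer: -6970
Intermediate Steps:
Function('m')(u, w) = Mul(2, u)
Function('C')(l) = Mul(-25, l) (Function('C')(l) = Mul(Mul(-5, l), 5) = Mul(-25, l))
Mul(Add(35, Function('C')(Function('m')(-1, -1))), -82) = Mul(Add(35, Mul(-25, Mul(2, -1))), -82) = Mul(Add(35, Mul(-25, -2)), -82) = Mul(Add(35, 50), -82) = Mul(85, -82) = -6970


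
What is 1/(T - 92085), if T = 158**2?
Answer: -1/67121 ≈ -1.4898e-5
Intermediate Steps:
T = 24964
1/(T - 92085) = 1/(24964 - 92085) = 1/(-67121) = -1/67121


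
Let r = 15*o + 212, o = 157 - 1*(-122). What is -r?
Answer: -4397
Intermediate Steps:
o = 279 (o = 157 + 122 = 279)
r = 4397 (r = 15*279 + 212 = 4185 + 212 = 4397)
-r = -1*4397 = -4397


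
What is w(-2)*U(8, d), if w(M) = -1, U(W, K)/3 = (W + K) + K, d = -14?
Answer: 60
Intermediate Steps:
U(W, K) = 3*W + 6*K (U(W, K) = 3*((W + K) + K) = 3*((K + W) + K) = 3*(W + 2*K) = 3*W + 6*K)
w(-2)*U(8, d) = -(3*8 + 6*(-14)) = -(24 - 84) = -1*(-60) = 60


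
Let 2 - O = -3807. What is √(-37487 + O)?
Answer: 3*I*√3742 ≈ 183.52*I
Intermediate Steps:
O = 3809 (O = 2 - 1*(-3807) = 2 + 3807 = 3809)
√(-37487 + O) = √(-37487 + 3809) = √(-33678) = 3*I*√3742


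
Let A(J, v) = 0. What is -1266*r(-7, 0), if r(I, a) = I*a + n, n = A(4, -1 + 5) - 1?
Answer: 1266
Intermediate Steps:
n = -1 (n = 0 - 1 = -1)
r(I, a) = -1 + I*a (r(I, a) = I*a - 1 = -1 + I*a)
-1266*r(-7, 0) = -1266*(-1 - 7*0) = -1266*(-1 + 0) = -1266*(-1) = 1266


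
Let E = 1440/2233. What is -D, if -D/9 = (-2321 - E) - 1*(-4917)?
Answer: 52158852/2233 ≈ 23358.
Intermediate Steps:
E = 1440/2233 (E = 1440*(1/2233) = 1440/2233 ≈ 0.64487)
D = -52158852/2233 (D = -9*((-2321 - 1*1440/2233) - 1*(-4917)) = -9*((-2321 - 1440/2233) + 4917) = -9*(-5184233/2233 + 4917) = -9*5795428/2233 = -52158852/2233 ≈ -23358.)
-D = -1*(-52158852/2233) = 52158852/2233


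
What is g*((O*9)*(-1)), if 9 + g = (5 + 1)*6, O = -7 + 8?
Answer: -243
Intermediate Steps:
O = 1
g = 27 (g = -9 + (5 + 1)*6 = -9 + 6*6 = -9 + 36 = 27)
g*((O*9)*(-1)) = 27*((1*9)*(-1)) = 27*(9*(-1)) = 27*(-9) = -243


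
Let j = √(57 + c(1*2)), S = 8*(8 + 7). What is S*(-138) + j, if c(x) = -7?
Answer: -16560 + 5*√2 ≈ -16553.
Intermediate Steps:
S = 120 (S = 8*15 = 120)
j = 5*√2 (j = √(57 - 7) = √50 = 5*√2 ≈ 7.0711)
S*(-138) + j = 120*(-138) + 5*√2 = -16560 + 5*√2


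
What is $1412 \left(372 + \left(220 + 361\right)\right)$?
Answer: $1345636$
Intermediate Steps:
$1412 \left(372 + \left(220 + 361\right)\right) = 1412 \left(372 + 581\right) = 1412 \cdot 953 = 1345636$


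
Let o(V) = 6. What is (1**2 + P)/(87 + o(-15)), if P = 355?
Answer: 356/93 ≈ 3.8280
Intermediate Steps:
(1**2 + P)/(87 + o(-15)) = (1**2 + 355)/(87 + 6) = (1 + 355)/93 = 356*(1/93) = 356/93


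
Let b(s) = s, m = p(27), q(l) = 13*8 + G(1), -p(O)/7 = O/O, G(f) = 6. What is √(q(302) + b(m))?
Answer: √103 ≈ 10.149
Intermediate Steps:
p(O) = -7 (p(O) = -7*O/O = -7*1 = -7)
q(l) = 110 (q(l) = 13*8 + 6 = 104 + 6 = 110)
m = -7
√(q(302) + b(m)) = √(110 - 7) = √103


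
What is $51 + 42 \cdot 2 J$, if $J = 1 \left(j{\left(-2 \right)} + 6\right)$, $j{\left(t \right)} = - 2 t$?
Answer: $891$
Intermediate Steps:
$J = 10$ ($J = 1 \left(\left(-2\right) \left(-2\right) + 6\right) = 1 \left(4 + 6\right) = 1 \cdot 10 = 10$)
$51 + 42 \cdot 2 J = 51 + 42 \cdot 2 \cdot 10 = 51 + 42 \cdot 20 = 51 + 840 = 891$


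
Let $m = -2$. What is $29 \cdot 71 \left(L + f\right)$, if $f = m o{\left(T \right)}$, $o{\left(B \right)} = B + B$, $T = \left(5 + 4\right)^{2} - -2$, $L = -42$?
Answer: $-770066$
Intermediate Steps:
$T = 83$ ($T = 9^{2} + 2 = 81 + 2 = 83$)
$o{\left(B \right)} = 2 B$
$f = -332$ ($f = - 2 \cdot 2 \cdot 83 = \left(-2\right) 166 = -332$)
$29 \cdot 71 \left(L + f\right) = 29 \cdot 71 \left(-42 - 332\right) = 2059 \left(-374\right) = -770066$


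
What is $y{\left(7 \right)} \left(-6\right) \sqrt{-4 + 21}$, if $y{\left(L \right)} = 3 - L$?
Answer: $24 \sqrt{17} \approx 98.955$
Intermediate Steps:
$y{\left(7 \right)} \left(-6\right) \sqrt{-4 + 21} = \left(3 - 7\right) \left(-6\right) \sqrt{-4 + 21} = \left(3 - 7\right) \left(-6\right) \sqrt{17} = \left(-4\right) \left(-6\right) \sqrt{17} = 24 \sqrt{17}$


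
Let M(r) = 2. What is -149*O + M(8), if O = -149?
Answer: 22203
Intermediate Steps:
-149*O + M(8) = -149*(-149) + 2 = 22201 + 2 = 22203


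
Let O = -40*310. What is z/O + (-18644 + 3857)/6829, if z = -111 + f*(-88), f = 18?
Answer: -34356729/16935920 ≈ -2.0286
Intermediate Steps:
z = -1695 (z = -111 + 18*(-88) = -111 - 1584 = -1695)
O = -12400
z/O + (-18644 + 3857)/6829 = -1695/(-12400) + (-18644 + 3857)/6829 = -1695*(-1/12400) - 14787*1/6829 = 339/2480 - 14787/6829 = -34356729/16935920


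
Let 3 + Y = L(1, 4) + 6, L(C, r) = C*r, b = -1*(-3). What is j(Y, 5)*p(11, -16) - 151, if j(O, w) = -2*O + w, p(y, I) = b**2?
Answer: -232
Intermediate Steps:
b = 3
p(y, I) = 9 (p(y, I) = 3**2 = 9)
Y = 7 (Y = -3 + (1*4 + 6) = -3 + (4 + 6) = -3 + 10 = 7)
j(O, w) = w - 2*O
j(Y, 5)*p(11, -16) - 151 = (5 - 2*7)*9 - 151 = (5 - 14)*9 - 151 = -9*9 - 151 = -81 - 151 = -232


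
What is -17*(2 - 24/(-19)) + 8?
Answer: -902/19 ≈ -47.474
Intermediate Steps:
-17*(2 - 24/(-19)) + 8 = -17*(2 - 24*(-1)/19) + 8 = -17*(2 - 1*(-24/19)) + 8 = -17*(2 + 24/19) + 8 = -17*62/19 + 8 = -1054/19 + 8 = -902/19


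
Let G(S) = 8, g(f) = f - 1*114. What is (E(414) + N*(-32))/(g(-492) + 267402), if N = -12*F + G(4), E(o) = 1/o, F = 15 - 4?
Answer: 1642753/110453544 ≈ 0.014873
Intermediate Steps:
g(f) = -114 + f (g(f) = f - 114 = -114 + f)
F = 11
N = -124 (N = -12*11 + 8 = -132 + 8 = -124)
(E(414) + N*(-32))/(g(-492) + 267402) = (1/414 - 124*(-32))/((-114 - 492) + 267402) = (1/414 + 3968)/(-606 + 267402) = (1642753/414)/266796 = (1642753/414)*(1/266796) = 1642753/110453544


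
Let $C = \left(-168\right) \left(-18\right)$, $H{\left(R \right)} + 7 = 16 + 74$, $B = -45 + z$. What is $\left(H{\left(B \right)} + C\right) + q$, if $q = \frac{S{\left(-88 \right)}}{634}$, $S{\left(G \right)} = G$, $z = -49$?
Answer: $\frac{984875}{317} \approx 3106.9$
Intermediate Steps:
$B = -94$ ($B = -45 - 49 = -94$)
$H{\left(R \right)} = 83$ ($H{\left(R \right)} = -7 + \left(16 + 74\right) = -7 + 90 = 83$)
$C = 3024$
$q = - \frac{44}{317}$ ($q = - \frac{88}{634} = \left(-88\right) \frac{1}{634} = - \frac{44}{317} \approx -0.1388$)
$\left(H{\left(B \right)} + C\right) + q = \left(83 + 3024\right) - \frac{44}{317} = 3107 - \frac{44}{317} = \frac{984875}{317}$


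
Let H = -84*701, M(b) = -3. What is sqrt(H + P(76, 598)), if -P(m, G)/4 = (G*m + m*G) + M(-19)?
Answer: 2*I*sqrt(105614) ≈ 649.97*I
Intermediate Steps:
P(m, G) = 12 - 8*G*m (P(m, G) = -4*((G*m + m*G) - 3) = -4*((G*m + G*m) - 3) = -4*(2*G*m - 3) = -4*(-3 + 2*G*m) = 12 - 8*G*m)
H = -58884
sqrt(H + P(76, 598)) = sqrt(-58884 + (12 - 8*598*76)) = sqrt(-58884 + (12 - 363584)) = sqrt(-58884 - 363572) = sqrt(-422456) = 2*I*sqrt(105614)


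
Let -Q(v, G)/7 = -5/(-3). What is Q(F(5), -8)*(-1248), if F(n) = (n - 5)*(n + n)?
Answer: 14560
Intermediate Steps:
F(n) = 2*n*(-5 + n) (F(n) = (-5 + n)*(2*n) = 2*n*(-5 + n))
Q(v, G) = -35/3 (Q(v, G) = -(-35)/(-3) = -(-35)*(-1)/3 = -7*5/3 = -35/3)
Q(F(5), -8)*(-1248) = -35/3*(-1248) = 14560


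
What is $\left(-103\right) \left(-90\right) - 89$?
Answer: $9181$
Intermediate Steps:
$\left(-103\right) \left(-90\right) - 89 = 9270 - 89 = 9181$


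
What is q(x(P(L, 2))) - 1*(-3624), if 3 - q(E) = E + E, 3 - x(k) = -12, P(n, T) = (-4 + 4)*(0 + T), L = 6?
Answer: 3597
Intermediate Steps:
P(n, T) = 0 (P(n, T) = 0*T = 0)
x(k) = 15 (x(k) = 3 - 1*(-12) = 3 + 12 = 15)
q(E) = 3 - 2*E (q(E) = 3 - (E + E) = 3 - 2*E)
q(x(P(L, 2))) - 1*(-3624) = (3 - 2*15) - 1*(-3624) = (3 - 30) + 3624 = -27 + 3624 = 3597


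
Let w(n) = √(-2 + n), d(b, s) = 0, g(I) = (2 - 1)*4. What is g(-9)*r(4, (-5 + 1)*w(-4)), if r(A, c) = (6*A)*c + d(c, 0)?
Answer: -384*I*√6 ≈ -940.6*I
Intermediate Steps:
g(I) = 4 (g(I) = 1*4 = 4)
r(A, c) = 6*A*c (r(A, c) = (6*A)*c + 0 = 6*A*c + 0 = 6*A*c)
g(-9)*r(4, (-5 + 1)*w(-4)) = 4*(6*4*((-5 + 1)*√(-2 - 4))) = 4*(6*4*(-4*I*√6)) = 4*(-96*I*√6) = -384*I*√6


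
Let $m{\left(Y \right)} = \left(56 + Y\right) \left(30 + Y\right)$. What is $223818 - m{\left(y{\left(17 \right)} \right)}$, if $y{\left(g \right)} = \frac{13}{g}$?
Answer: $\frac{64178707}{289} \approx 2.2207 \cdot 10^{5}$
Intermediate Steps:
$m{\left(Y \right)} = \left(30 + Y\right) \left(56 + Y\right)$
$223818 - m{\left(y{\left(17 \right)} \right)} = 223818 - \left(1680 + \left(\frac{13}{17}\right)^{2} + 86 \cdot \frac{13}{17}\right) = 223818 - \left(1680 + \frac{169}{289} + \frac{1118}{17}\right) = 223818 - \frac{504695}{289} = \frac{64178707}{289}$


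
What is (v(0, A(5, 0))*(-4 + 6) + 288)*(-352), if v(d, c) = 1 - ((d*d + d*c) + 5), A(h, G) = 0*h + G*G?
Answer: -98560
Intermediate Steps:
A(h, G) = G² (A(h, G) = 0 + G² = G²)
v(d, c) = -4 - d² - c*d (v(d, c) = 1 - ((d² + c*d) + 5) = 1 - (5 + d² + c*d) = 1 + (-5 - d² - c*d) = -4 - d² - c*d)
(v(0, A(5, 0))*(-4 + 6) + 288)*(-352) = ((-4 - 1*0² - 1*0²*0)*(-4 + 6) + 288)*(-352) = ((-4 - 1*0 - 1*0*0)*2 + 288)*(-352) = ((-4 + 0 + 0)*2 + 288)*(-352) = (-4*2 + 288)*(-352) = (-8 + 288)*(-352) = 280*(-352) = -98560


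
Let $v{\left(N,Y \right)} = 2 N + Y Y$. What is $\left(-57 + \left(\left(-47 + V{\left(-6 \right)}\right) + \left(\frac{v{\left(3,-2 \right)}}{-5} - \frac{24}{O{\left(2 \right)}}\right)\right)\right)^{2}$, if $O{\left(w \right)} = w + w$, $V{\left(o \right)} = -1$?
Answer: $12769$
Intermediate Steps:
$O{\left(w \right)} = 2 w$
$v{\left(N,Y \right)} = Y^{2} + 2 N$ ($v{\left(N,Y \right)} = 2 N + Y^{2} = Y^{2} + 2 N$)
$\left(-57 + \left(\left(-47 + V{\left(-6 \right)}\right) + \left(\frac{v{\left(3,-2 \right)}}{-5} - \frac{24}{O{\left(2 \right)}}\right)\right)\right)^{2} = \left(-57 - \left(54 - \frac{\left(-2\right)^{2} + 2 \cdot 3}{-5}\right)\right)^{2} = \left(-57 - \left(54 - \left(4 + 6\right) \left(- \frac{1}{5}\right)\right)\right)^{2} = \left(-57 + \left(-48 + \left(10 \left(- \frac{1}{5}\right) - 6\right)\right)\right)^{2} = \left(-57 - 56\right)^{2} = \left(-113\right)^{2} = 12769$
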